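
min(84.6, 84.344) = 84.344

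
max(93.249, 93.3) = 93.3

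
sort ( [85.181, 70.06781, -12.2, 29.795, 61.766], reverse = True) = [85.181, 70.06781, 61.766, 29.795, -12.2]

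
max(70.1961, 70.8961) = 70.8961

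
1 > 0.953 True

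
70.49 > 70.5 False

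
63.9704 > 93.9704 False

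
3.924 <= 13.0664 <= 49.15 True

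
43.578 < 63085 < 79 False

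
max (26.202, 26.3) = 26.3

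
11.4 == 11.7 False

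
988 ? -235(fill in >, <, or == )>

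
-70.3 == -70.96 False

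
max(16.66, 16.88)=16.88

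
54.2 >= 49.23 True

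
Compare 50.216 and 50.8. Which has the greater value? 50.8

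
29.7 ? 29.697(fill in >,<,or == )>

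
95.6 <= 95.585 False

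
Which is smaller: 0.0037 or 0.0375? 0.0037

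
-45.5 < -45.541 False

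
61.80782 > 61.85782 False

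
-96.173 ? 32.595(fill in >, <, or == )<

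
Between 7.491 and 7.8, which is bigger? 7.8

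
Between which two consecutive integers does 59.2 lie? 59 and 60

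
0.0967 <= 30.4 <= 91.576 True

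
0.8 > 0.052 True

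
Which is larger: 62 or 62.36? 62.36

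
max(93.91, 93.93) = 93.93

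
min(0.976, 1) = 0.976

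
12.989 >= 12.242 True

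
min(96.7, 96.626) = 96.626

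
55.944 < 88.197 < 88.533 True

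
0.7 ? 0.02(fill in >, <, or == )>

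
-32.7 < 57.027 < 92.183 True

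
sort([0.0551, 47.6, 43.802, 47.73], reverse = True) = [47.73, 47.6, 43.802, 0.0551]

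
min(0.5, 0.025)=0.025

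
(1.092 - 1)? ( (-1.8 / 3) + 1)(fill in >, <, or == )<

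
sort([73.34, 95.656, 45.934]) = [45.934, 73.34, 95.656]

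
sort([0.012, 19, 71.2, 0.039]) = [0.012, 0.039, 19, 71.2]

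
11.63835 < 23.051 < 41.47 True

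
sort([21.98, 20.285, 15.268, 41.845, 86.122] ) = [15.268, 20.285, 21.98, 41.845, 86.122]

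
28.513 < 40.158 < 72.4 True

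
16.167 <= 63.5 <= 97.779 True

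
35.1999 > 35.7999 False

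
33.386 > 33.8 False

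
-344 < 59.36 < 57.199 False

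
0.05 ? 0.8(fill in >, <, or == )<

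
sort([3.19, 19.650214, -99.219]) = [-99.219, 3.19, 19.650214]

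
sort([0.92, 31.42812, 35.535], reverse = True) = [35.535, 31.42812, 0.92]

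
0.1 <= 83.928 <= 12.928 False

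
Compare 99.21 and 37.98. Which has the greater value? 99.21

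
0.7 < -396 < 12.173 False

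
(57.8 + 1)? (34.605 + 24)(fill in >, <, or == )>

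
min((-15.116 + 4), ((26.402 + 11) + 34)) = -11.116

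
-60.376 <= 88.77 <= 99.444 True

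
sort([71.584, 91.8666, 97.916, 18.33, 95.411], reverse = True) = [97.916, 95.411, 91.8666, 71.584, 18.33]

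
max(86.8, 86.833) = 86.833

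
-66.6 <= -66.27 True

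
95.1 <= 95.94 True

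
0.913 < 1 True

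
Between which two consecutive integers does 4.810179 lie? 4 and 5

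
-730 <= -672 True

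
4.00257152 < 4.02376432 True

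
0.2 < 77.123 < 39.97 False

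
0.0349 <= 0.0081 False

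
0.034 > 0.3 False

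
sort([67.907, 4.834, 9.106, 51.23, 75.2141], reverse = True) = [75.2141, 67.907, 51.23, 9.106, 4.834]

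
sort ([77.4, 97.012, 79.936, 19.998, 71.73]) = [19.998, 71.73, 77.4, 79.936, 97.012]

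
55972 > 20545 True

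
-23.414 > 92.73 False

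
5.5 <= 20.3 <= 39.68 True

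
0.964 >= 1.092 False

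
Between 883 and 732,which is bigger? 883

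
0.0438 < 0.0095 False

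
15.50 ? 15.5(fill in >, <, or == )==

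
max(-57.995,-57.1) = -57.1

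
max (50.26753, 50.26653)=50.26753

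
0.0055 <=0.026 True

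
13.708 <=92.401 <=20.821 False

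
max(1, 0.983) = 1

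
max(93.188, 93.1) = 93.188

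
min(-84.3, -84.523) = -84.523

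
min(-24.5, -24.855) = -24.855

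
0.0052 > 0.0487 False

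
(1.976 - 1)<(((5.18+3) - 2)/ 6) True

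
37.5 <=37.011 False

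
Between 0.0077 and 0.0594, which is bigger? 0.0594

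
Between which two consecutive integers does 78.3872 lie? 78 and 79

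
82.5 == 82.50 True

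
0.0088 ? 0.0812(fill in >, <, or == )<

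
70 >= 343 False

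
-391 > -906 True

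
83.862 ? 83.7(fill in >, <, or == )>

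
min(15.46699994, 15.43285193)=15.43285193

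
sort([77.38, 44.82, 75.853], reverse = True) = [77.38, 75.853, 44.82]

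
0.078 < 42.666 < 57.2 True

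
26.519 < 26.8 True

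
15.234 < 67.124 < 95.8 True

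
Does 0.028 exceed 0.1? No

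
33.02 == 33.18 False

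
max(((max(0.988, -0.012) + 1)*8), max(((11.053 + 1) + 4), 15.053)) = 16.053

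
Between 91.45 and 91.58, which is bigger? 91.58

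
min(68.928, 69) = 68.928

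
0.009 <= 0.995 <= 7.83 True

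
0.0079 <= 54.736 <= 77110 True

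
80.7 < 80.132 False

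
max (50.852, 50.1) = 50.852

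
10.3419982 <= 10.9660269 True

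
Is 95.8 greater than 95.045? Yes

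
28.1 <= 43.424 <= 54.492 True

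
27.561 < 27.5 False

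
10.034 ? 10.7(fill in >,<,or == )<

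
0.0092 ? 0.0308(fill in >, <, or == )<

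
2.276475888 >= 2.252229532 True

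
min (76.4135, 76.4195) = 76.4135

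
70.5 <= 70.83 True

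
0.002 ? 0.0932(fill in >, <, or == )<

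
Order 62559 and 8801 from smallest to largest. 8801, 62559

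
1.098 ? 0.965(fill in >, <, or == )>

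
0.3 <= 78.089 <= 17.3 False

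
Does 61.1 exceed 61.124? No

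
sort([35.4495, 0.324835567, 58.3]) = [0.324835567, 35.4495, 58.3]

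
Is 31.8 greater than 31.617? Yes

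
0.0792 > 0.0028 True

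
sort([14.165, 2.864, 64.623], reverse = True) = [64.623, 14.165, 2.864]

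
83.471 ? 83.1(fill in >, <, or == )>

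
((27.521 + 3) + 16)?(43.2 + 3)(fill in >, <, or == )>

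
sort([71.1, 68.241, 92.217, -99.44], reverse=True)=[92.217, 71.1, 68.241, -99.44]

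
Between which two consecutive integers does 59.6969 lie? 59 and 60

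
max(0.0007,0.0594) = 0.0594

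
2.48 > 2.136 True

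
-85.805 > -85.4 False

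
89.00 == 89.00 True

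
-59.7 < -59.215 True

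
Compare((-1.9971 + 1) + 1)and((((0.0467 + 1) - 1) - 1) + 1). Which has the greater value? ((((0.0467 + 1) - 1) - 1) + 1)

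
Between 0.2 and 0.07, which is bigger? 0.2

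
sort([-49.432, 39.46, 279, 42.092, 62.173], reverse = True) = [279, 62.173, 42.092, 39.46, -49.432]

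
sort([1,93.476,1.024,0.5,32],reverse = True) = [93.476,32,1.024,1,0.5]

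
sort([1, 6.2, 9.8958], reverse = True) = [9.8958, 6.2, 1]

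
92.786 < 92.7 False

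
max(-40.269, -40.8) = -40.269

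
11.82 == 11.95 False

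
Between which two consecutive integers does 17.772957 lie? 17 and 18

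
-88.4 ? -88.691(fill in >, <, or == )>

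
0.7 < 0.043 False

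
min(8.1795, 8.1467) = 8.1467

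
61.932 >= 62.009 False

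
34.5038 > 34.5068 False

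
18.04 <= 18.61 True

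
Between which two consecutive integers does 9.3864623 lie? 9 and 10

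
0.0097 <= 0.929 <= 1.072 True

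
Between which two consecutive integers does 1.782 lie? 1 and 2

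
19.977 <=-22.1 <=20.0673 False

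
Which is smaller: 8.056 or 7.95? 7.95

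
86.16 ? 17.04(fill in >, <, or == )>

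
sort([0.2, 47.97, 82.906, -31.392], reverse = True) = [82.906, 47.97, 0.2, -31.392]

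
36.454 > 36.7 False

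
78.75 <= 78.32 False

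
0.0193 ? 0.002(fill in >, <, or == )>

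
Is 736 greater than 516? Yes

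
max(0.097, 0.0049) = 0.097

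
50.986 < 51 True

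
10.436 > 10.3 True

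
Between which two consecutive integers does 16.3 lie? 16 and 17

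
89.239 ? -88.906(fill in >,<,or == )>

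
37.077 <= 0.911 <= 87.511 False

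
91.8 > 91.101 True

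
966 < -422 False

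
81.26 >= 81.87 False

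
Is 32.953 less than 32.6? No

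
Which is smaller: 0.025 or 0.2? 0.025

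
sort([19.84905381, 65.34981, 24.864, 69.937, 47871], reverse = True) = [47871, 69.937, 65.34981, 24.864, 19.84905381]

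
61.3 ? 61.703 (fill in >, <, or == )<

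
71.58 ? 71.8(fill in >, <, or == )<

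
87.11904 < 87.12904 True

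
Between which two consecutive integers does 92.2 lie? 92 and 93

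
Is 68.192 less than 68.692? Yes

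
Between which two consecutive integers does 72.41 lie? 72 and 73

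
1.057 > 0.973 True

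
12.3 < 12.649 True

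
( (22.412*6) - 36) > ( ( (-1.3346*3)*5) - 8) True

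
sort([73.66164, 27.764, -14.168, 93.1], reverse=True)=[93.1, 73.66164, 27.764, -14.168]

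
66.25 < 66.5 True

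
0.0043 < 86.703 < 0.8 False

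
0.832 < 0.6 False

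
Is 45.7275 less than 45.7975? Yes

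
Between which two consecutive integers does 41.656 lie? 41 and 42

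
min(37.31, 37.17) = 37.17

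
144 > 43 True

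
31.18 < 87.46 True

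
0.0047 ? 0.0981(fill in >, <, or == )<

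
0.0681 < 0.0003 False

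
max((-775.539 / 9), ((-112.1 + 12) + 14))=-86.1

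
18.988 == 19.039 False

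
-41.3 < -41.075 True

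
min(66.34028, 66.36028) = 66.34028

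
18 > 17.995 True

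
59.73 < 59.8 True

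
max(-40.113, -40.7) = -40.113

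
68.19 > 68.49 False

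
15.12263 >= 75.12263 False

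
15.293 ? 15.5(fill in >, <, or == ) <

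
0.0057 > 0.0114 False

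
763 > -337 True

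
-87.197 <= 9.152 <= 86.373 True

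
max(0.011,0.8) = 0.8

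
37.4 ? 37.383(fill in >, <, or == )>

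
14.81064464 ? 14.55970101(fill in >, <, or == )>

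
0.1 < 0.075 False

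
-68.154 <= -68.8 False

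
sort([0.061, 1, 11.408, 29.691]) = [0.061, 1, 11.408, 29.691]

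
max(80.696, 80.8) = 80.8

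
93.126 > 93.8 False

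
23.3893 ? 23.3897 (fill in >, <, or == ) <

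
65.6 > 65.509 True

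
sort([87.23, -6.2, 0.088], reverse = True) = [87.23, 0.088, -6.2]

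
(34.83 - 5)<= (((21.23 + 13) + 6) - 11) False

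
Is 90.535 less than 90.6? Yes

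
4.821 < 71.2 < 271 True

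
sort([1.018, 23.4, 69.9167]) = [1.018, 23.4, 69.9167]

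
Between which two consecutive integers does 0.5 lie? 0 and 1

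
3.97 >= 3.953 True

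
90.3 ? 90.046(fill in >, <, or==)>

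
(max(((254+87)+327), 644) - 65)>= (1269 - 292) False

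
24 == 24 True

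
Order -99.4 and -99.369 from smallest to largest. -99.4,-99.369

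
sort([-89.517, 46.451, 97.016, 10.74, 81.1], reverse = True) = [97.016, 81.1, 46.451, 10.74, -89.517]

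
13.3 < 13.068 False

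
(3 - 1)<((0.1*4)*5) False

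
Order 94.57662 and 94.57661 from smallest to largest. 94.57661, 94.57662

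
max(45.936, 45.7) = 45.936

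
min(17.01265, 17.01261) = 17.01261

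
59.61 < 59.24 False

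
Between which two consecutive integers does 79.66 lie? 79 and 80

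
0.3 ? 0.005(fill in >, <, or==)>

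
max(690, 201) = 690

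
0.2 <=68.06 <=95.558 True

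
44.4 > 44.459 False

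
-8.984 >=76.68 False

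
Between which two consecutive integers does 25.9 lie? 25 and 26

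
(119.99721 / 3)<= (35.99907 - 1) False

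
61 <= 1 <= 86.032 False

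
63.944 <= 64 True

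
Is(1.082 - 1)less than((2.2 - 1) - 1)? Yes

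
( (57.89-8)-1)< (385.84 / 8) False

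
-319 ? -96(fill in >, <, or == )<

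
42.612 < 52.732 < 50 False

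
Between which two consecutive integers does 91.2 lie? 91 and 92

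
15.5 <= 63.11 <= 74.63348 True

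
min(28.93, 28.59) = 28.59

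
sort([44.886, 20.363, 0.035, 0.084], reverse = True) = [44.886, 20.363, 0.084, 0.035]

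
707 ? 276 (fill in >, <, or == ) >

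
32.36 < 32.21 False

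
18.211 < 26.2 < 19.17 False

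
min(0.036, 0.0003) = 0.0003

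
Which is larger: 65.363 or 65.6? 65.6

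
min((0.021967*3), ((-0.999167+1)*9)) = 0.007497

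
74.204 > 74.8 False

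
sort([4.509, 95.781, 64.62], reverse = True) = [95.781, 64.62, 4.509]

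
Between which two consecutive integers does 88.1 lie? 88 and 89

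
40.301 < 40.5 True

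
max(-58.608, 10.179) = 10.179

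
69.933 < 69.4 False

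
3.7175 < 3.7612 True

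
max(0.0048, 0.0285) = 0.0285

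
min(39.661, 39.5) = 39.5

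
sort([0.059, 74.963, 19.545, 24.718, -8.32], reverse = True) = [74.963, 24.718, 19.545, 0.059, -8.32]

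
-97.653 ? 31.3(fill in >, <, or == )<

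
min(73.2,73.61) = 73.2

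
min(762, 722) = 722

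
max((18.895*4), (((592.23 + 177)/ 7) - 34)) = 75.89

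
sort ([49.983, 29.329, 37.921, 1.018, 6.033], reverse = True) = [49.983, 37.921, 29.329, 6.033, 1.018]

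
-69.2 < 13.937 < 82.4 True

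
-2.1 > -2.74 True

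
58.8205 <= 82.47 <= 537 True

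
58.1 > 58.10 False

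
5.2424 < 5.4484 True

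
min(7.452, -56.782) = -56.782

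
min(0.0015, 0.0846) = 0.0015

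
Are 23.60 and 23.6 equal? Yes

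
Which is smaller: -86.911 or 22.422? -86.911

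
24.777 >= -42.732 True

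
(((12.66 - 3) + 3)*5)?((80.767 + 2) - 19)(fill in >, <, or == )<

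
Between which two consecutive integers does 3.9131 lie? 3 and 4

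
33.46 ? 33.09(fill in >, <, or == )>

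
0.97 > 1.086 False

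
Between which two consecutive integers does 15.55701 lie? 15 and 16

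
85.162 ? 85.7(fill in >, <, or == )<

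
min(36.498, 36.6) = 36.498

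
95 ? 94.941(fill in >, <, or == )>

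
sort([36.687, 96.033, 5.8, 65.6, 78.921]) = [5.8, 36.687, 65.6, 78.921, 96.033]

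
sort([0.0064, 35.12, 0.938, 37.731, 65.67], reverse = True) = [65.67, 37.731, 35.12, 0.938, 0.0064]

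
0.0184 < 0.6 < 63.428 True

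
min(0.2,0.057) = 0.057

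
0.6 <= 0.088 False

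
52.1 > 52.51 False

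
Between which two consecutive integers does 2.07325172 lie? 2 and 3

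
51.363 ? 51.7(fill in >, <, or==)<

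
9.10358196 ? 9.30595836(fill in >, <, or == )<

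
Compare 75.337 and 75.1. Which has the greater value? 75.337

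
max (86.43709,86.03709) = 86.43709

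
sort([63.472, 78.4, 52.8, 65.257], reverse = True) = [78.4, 65.257, 63.472, 52.8]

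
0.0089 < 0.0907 True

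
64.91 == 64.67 False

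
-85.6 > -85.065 False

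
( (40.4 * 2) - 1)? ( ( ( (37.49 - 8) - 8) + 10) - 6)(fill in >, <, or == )>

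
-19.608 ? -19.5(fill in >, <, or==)<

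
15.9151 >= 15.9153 False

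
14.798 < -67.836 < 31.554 False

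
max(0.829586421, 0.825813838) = 0.829586421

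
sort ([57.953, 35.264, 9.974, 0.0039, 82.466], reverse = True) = [82.466, 57.953, 35.264, 9.974, 0.0039]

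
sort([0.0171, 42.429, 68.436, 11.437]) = [0.0171, 11.437, 42.429, 68.436]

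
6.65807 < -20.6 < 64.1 False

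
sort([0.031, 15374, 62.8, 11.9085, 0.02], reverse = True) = [15374, 62.8, 11.9085, 0.031, 0.02]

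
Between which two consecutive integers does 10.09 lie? 10 and 11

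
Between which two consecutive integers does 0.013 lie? 0 and 1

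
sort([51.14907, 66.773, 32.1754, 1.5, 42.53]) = [1.5, 32.1754, 42.53, 51.14907, 66.773]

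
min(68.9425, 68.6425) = 68.6425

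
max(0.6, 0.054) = 0.6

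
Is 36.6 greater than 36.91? No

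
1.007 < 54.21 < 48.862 False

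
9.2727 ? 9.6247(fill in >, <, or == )<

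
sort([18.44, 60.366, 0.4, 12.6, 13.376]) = [0.4, 12.6, 13.376, 18.44, 60.366]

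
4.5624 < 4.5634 True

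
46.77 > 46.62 True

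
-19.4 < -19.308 True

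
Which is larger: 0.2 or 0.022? 0.2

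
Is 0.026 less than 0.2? Yes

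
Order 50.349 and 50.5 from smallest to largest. 50.349, 50.5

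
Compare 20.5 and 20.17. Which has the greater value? 20.5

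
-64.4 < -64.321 True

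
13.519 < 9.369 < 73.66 False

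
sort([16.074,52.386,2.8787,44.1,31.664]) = [2.8787,16.074,31.664,44.1,52.386]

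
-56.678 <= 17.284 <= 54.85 True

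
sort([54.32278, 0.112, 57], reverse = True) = [57, 54.32278, 0.112]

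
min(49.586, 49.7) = 49.586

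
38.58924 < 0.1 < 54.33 False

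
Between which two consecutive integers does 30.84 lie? 30 and 31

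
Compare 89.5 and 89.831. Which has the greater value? 89.831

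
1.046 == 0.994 False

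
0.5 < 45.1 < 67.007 True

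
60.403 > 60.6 False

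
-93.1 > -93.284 True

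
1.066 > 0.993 True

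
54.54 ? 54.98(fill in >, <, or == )<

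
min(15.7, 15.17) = 15.17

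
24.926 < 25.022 True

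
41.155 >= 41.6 False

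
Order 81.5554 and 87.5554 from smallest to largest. 81.5554, 87.5554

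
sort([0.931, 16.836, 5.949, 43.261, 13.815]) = [0.931, 5.949, 13.815, 16.836, 43.261]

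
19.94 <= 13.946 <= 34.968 False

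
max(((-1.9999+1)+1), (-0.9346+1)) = 0.0654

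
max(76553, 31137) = 76553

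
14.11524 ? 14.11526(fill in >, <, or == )<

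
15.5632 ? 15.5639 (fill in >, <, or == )<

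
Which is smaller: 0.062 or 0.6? 0.062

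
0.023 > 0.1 False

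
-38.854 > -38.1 False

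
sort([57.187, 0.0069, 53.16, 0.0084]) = [0.0069, 0.0084, 53.16, 57.187]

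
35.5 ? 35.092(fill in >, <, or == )>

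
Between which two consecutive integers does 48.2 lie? 48 and 49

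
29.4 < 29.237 False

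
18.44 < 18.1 False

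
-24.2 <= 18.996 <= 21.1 True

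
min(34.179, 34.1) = 34.1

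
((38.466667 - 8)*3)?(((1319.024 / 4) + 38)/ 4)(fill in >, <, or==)<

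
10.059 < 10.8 True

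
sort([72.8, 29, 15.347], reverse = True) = [72.8, 29, 15.347]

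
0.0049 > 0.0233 False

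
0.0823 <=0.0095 False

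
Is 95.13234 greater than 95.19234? No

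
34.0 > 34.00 False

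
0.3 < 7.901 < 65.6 True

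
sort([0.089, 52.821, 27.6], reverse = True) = [52.821, 27.6, 0.089]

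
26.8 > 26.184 True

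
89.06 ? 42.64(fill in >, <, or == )>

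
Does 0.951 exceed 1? No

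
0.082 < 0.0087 False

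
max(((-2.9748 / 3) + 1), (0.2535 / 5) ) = 0.0507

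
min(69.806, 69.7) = 69.7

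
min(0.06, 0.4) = 0.06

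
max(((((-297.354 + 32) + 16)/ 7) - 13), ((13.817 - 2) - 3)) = 8.817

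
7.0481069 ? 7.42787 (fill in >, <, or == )<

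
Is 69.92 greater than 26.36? Yes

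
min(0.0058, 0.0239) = 0.0058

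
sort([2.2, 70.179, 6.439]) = [2.2, 6.439, 70.179]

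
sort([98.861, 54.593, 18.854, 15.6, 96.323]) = [15.6, 18.854, 54.593, 96.323, 98.861]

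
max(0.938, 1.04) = 1.04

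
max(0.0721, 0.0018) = 0.0721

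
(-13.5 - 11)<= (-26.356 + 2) True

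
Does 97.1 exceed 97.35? No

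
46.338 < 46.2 False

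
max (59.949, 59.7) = 59.949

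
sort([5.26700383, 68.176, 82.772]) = [5.26700383, 68.176, 82.772]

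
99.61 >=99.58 True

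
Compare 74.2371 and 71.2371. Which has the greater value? 74.2371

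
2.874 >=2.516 True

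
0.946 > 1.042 False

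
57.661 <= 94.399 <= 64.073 False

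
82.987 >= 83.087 False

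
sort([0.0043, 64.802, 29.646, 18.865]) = [0.0043, 18.865, 29.646, 64.802]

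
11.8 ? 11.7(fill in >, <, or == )>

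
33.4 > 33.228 True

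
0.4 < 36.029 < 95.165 True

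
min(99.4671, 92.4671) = 92.4671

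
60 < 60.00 False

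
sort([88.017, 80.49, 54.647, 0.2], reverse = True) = [88.017, 80.49, 54.647, 0.2]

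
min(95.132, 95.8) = 95.132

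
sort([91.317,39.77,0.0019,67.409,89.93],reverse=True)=[91.317,89.93,67.409,39.77,0.0019]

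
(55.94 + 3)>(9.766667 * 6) True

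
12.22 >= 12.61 False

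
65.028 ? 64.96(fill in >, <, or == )>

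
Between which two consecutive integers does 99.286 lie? 99 and 100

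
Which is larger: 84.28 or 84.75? 84.75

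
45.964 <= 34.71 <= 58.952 False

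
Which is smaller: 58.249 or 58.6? 58.249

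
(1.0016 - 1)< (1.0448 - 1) True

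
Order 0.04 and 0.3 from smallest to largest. 0.04, 0.3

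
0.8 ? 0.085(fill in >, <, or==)>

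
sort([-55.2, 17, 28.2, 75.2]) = [-55.2, 17, 28.2, 75.2]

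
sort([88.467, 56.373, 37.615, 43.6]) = [37.615, 43.6, 56.373, 88.467]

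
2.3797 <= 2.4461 True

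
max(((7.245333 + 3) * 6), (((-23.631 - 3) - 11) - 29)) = 61.471998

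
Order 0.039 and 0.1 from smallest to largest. 0.039, 0.1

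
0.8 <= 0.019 False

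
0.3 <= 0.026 False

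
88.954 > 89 False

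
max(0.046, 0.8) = 0.8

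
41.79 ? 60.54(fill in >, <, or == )<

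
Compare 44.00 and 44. They are equal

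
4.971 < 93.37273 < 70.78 False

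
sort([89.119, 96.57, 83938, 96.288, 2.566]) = [2.566, 89.119, 96.288, 96.57, 83938]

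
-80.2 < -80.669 False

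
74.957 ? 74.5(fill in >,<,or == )>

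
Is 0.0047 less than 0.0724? Yes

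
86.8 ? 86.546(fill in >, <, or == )>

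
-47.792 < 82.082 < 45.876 False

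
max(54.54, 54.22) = 54.54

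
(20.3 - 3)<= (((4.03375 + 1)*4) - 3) False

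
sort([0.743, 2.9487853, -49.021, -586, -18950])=[-18950, -586, -49.021, 0.743, 2.9487853]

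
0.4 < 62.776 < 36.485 False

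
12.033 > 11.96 True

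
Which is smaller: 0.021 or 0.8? 0.021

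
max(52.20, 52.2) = 52.2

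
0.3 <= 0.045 False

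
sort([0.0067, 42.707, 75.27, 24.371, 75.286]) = [0.0067, 24.371, 42.707, 75.27, 75.286]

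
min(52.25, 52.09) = 52.09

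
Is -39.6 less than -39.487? Yes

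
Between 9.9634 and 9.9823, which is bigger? 9.9823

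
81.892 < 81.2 False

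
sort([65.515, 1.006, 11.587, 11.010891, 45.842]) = [1.006, 11.010891, 11.587, 45.842, 65.515]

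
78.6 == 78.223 False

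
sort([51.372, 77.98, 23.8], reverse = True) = [77.98, 51.372, 23.8]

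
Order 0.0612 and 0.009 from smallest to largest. 0.009, 0.0612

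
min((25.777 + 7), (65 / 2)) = 32.5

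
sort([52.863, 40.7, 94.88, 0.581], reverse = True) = [94.88, 52.863, 40.7, 0.581]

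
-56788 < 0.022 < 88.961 True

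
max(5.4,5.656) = 5.656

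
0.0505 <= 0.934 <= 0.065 False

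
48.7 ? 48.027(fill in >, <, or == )>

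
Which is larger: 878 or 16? 878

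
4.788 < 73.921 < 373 True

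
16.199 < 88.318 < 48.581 False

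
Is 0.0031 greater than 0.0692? No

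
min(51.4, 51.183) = 51.183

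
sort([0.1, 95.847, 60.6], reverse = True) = [95.847, 60.6, 0.1]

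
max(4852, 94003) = 94003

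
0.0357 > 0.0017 True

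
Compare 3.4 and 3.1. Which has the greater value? 3.4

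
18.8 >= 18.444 True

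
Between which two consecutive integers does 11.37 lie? 11 and 12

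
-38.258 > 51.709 False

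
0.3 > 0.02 True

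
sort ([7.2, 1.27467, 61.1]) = [1.27467, 7.2, 61.1]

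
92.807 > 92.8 True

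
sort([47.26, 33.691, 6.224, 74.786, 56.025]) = [6.224, 33.691, 47.26, 56.025, 74.786]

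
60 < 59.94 False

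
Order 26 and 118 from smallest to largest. 26, 118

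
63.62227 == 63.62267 False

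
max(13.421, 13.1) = 13.421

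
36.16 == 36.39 False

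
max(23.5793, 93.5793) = 93.5793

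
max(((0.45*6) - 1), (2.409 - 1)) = 1.7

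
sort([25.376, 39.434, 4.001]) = [4.001, 25.376, 39.434]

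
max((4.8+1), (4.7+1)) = 5.8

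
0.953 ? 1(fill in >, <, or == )<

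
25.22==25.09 False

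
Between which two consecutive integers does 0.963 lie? 0 and 1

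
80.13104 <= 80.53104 True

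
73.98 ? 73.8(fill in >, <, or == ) >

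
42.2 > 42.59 False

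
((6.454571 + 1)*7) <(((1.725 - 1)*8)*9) True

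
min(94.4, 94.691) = 94.4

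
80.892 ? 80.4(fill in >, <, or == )>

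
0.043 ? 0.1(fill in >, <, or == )<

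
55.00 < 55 False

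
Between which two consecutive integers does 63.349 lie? 63 and 64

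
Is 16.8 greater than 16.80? No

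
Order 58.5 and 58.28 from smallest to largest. 58.28, 58.5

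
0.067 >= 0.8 False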